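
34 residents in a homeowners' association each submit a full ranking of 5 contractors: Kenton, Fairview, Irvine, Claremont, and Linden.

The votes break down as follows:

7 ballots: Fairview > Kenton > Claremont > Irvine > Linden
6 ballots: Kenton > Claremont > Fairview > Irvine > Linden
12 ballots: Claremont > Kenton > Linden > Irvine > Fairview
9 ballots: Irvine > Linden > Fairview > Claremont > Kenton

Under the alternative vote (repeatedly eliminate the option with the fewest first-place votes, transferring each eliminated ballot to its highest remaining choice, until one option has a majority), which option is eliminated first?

Linden

Round 1: Claremont 12, Irvine 9, Fairview 7, Kenton 6, Linden 0. Linden has the fewest and is eliminated.
Round 2: Claremont 12, Irvine 9, Fairview 7, Kenton 6. Kenton has the fewest and is eliminated.
Round 3: Claremont 18, Irvine 9, Fairview 7. Claremont has a majority.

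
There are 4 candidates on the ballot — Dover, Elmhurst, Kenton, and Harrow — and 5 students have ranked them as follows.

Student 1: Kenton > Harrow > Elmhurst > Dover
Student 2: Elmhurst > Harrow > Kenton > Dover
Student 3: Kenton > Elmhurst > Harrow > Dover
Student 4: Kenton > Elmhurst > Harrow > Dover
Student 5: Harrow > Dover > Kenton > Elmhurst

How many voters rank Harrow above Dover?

5

Ballots ranking Harrow above Dover: 5.
Ballots ranking Dover above Harrow: 0.
So 5 of 5 voters prefer Harrow to Dover.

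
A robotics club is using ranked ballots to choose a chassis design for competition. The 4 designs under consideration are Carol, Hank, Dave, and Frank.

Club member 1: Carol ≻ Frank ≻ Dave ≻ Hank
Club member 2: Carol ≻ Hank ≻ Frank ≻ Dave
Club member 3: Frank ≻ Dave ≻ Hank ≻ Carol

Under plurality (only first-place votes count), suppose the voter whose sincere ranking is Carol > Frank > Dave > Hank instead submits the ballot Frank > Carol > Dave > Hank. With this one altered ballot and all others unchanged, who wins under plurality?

First-place totals with the altered ballot: Carol 1, Hank 0, Dave 0, Frank 2.
The switch changes the winner from Carol to Frank.

Frank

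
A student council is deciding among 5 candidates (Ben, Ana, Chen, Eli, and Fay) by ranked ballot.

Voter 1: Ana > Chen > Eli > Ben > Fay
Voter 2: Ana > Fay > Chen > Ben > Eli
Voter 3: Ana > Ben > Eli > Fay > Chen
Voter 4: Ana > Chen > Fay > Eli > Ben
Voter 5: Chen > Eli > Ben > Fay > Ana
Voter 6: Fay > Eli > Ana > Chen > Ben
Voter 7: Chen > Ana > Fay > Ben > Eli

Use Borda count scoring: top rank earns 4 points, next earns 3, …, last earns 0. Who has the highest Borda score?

Borda scores:
  Ben: 1 + 1 + 3 + 0 + 2 + 0 + 1 = 8
  Ana: 4 + 4 + 4 + 4 + 0 + 2 + 3 = 21
  Chen: 3 + 2 + 0 + 3 + 4 + 1 + 4 = 17
  Eli: 2 + 0 + 2 + 1 + 3 + 3 + 0 = 11
  Fay: 0 + 3 + 1 + 2 + 1 + 4 + 2 = 13
Ana has the highest total.

Ana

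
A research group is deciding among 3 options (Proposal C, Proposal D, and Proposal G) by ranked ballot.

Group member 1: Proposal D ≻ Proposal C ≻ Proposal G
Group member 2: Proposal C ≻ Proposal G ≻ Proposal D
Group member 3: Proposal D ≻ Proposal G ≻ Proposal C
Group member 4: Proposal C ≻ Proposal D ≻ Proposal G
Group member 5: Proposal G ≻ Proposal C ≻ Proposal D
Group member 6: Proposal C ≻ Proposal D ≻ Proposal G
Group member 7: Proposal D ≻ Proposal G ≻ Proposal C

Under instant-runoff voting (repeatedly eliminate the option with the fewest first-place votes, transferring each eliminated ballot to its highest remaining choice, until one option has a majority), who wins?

Round 1: Proposal C 3, Proposal D 3, Proposal G 1. Proposal G has the fewest and is eliminated.
Round 2: Proposal C 4, Proposal D 3. Proposal C has a majority.

Proposal C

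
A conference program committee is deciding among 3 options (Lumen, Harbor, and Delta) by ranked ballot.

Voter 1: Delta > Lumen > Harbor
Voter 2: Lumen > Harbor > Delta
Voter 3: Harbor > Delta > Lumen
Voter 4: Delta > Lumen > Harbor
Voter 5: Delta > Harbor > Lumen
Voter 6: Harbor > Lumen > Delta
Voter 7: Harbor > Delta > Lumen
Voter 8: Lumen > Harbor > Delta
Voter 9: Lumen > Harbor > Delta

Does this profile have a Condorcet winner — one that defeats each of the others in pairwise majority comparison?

No

Head-to-head results (9 voters total):
Lumen vs Harbor: Lumen wins 5–4.
Lumen vs Delta: Delta wins 5–4.
Harbor vs Delta: Harbor wins 6–3.
No candidate beats all others: Lumen beats Harbor beats Delta beats Lumen, a majority cycle.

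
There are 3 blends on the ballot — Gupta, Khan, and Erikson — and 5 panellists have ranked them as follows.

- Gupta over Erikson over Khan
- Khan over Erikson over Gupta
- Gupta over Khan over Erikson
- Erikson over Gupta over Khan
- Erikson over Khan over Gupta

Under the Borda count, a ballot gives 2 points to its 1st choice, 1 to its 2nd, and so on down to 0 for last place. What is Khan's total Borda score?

4

Borda scores:
  Gupta: 2 + 0 + 2 + 1 + 0 = 5
  Khan: 0 + 2 + 1 + 0 + 1 = 4
  Erikson: 1 + 1 + 0 + 2 + 2 = 6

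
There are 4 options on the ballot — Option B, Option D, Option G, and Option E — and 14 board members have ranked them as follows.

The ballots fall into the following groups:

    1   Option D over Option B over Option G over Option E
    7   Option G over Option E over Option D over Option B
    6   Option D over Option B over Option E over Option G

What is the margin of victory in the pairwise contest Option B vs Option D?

Ballots ranking Option B above Option D: 0.
Ballots ranking Option D above Option B: 1+7+6 = 14.
Option D wins 14–0, a margin of 14.

14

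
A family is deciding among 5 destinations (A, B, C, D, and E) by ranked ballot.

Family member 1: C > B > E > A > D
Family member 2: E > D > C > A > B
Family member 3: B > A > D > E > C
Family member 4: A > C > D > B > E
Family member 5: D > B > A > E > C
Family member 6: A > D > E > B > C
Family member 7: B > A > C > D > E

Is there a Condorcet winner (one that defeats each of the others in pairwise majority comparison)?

Head-to-head results (7 voters total):
A vs B: B wins 4–3.
A vs C: A wins 5–2.
A vs D: A wins 5–2.
A vs E: A wins 5–2.
B vs C: B wins 4–3.
B vs D: D wins 4–3.
B vs E: B wins 5–2.
C vs D: D wins 4–3.
C vs E: E wins 4–3.
D vs E: D wins 5–2.
No candidate beats all others: A beats D beats B beats A, a majority cycle.

No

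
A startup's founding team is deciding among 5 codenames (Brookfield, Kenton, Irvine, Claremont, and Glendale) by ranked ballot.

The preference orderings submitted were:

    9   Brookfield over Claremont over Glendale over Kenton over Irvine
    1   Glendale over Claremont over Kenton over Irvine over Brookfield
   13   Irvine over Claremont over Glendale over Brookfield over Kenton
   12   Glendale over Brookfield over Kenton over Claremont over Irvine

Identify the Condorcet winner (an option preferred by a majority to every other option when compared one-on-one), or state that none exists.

There is no Condorcet winner

Head-to-head results (35 voters total):
Brookfield vs Kenton: Brookfield wins 34–1.
Brookfield vs Irvine: Brookfield wins 21–14.
Brookfield vs Claremont: Brookfield wins 21–14.
Brookfield vs Glendale: Glendale wins 26–9.
Kenton vs Irvine: Kenton wins 22–13.
Kenton vs Claremont: Claremont wins 23–12.
Kenton vs Glendale: Glendale wins 35–0.
Irvine vs Claremont: Claremont wins 22–13.
Irvine vs Glendale: Glendale wins 22–13.
Claremont vs Glendale: Claremont wins 22–13.
No candidate beats all others: Brookfield beats Claremont beats Glendale beats Brookfield, a majority cycle.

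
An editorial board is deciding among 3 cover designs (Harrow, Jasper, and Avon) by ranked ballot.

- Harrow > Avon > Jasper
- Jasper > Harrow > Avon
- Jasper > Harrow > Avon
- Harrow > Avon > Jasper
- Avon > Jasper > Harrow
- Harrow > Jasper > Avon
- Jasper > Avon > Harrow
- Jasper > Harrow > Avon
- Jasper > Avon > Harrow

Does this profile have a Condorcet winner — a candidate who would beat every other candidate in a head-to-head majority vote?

Head-to-head results (9 voters total):
Harrow vs Jasper: Jasper wins 6–3.
Harrow vs Avon: Harrow wins 6–3.
Jasper vs Avon: Jasper wins 6–3.
Jasper beats each rival — Harrow (6–3), Avon (6–3) — so Jasper is the Condorcet winner.

Yes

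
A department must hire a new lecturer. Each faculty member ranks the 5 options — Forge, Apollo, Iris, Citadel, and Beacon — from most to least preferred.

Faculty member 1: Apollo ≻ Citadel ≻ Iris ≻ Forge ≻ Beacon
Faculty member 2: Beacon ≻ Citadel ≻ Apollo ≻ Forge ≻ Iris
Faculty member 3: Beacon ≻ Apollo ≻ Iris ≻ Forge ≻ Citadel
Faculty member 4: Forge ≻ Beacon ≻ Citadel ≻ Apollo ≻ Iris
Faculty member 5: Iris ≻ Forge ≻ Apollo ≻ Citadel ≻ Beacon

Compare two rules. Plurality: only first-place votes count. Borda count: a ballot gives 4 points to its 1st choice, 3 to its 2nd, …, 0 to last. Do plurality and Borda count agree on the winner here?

No

Plurality first-place counts: Forge 1, Apollo 1, Iris 1, Citadel 0, Beacon 2 → Beacon.
Borda totals: Forge 10, Apollo 12, Iris 8, Citadel 9, Beacon 11 → Apollo.
The two rules disagree: plurality picks Beacon, Borda picks Apollo.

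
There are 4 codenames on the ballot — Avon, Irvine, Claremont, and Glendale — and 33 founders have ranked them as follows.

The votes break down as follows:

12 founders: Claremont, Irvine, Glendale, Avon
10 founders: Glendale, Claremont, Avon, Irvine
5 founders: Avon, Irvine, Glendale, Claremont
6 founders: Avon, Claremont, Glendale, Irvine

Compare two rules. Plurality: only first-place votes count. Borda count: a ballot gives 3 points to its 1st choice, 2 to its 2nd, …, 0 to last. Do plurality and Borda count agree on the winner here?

Plurality first-place counts: Avon 11, Irvine 0, Claremont 12, Glendale 10 → Claremont.
Borda totals: Avon 43, Irvine 34, Claremont 68, Glendale 53 → Claremont.
The two rules agree on Claremont.

Yes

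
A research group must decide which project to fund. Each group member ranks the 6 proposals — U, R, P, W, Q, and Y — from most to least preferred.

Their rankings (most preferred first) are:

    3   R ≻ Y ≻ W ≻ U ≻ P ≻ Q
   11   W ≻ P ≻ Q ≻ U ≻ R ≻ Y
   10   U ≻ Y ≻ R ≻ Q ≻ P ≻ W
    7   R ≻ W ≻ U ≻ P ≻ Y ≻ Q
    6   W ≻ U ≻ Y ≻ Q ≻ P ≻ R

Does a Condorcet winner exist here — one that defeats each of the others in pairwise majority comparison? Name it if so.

No Condorcet winner

Head-to-head results (37 voters total):
U vs R: U wins 27–10.
U vs P: U wins 26–11.
U vs W: W wins 27–10.
U vs Q: U wins 26–11.
U vs Y: U wins 34–3.
R vs P: R wins 20–17.
R vs W: R wins 20–17.
R vs Q: R wins 20–17.
R vs Y: R wins 21–16.
P vs W: W wins 27–10.
P vs Q: P wins 21–16.
P vs Y: Y wins 19–18.
W vs Q: W wins 27–10.
W vs Y: W wins 24–13.
Q vs Y: Y wins 26–11.
No candidate beats all others: U beats R beats W beats U, a majority cycle.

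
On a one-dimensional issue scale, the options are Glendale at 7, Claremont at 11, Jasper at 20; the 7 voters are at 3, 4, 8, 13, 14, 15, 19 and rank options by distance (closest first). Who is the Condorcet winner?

With single-peaked preferences on a line, the Condorcet winner is the candidate closest to the median voter.
The median voter (position 13) is closest to Claremont at 11.
Check: Claremont vs Glendale — voters closer to Claremont: 4 of 7.

Claremont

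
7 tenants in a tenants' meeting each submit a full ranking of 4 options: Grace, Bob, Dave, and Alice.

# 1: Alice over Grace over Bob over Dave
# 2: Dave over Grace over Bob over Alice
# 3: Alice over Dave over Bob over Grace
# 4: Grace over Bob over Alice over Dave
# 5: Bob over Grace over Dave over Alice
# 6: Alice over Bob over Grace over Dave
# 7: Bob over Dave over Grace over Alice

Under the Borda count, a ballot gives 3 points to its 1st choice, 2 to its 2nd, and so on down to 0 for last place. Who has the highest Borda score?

Bob

Borda scores:
  Grace: 2 + 2 + 0 + 3 + 2 + 1 + 1 = 11
  Bob: 1 + 1 + 1 + 2 + 3 + 2 + 3 = 13
  Dave: 0 + 3 + 2 + 0 + 1 + 0 + 2 = 8
  Alice: 3 + 0 + 3 + 1 + 0 + 3 + 0 = 10
Bob has the highest total.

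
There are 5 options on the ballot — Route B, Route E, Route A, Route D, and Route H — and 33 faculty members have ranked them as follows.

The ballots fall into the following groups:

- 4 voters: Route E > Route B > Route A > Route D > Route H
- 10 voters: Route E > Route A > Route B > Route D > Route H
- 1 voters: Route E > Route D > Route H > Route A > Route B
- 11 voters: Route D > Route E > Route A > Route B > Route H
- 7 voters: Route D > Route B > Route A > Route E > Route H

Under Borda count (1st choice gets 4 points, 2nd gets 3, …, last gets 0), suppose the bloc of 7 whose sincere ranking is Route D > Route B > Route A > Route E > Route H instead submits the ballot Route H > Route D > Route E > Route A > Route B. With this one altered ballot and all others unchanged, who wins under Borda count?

Route E

Borda totals with the altered ballot: Route B 43, Route E 107, Route A 68, Route D 82, Route H 30.
The winner is unchanged: still Route E.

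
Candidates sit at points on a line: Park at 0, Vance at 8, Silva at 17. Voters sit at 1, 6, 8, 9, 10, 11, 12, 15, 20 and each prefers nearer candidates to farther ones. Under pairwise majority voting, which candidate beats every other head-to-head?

With single-peaked preferences on a line, the Condorcet winner is the candidate closest to the median voter.
The median voter (position 10) is closest to Vance at 8.
Check: Vance vs Park — voters closer to Vance: 8 of 9.

Vance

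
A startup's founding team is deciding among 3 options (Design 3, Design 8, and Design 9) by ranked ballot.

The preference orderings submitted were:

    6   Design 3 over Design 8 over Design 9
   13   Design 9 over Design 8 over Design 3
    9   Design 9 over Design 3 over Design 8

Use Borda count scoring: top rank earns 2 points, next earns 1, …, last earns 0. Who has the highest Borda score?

Borda scores:
  Design 3: 6·2 + 13·0 + 9·1 = 21
  Design 8: 6·1 + 13·1 + 9·0 = 19
  Design 9: 6·0 + 13·2 + 9·2 = 44
Design 9 has the highest total.

Design 9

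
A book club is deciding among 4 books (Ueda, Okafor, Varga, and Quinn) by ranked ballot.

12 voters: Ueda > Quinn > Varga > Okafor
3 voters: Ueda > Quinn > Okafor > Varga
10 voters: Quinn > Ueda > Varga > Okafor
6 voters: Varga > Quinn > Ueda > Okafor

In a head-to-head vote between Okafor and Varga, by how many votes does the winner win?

Ballots ranking Okafor above Varga: 3.
Ballots ranking Varga above Okafor: 12+10+6 = 28.
Varga wins 28–3, a margin of 25.

25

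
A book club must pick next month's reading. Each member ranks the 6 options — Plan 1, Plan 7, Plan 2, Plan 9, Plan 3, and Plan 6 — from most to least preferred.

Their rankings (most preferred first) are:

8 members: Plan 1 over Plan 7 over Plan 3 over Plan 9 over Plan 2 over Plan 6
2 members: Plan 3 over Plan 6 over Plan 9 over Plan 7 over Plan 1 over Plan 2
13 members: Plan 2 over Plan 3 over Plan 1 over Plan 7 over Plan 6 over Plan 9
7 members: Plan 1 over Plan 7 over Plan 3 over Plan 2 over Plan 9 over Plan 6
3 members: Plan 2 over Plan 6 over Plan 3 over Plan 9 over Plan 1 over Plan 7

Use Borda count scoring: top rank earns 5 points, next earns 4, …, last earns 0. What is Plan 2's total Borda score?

102

Borda scores:
  Plan 1: 8·5 + 2·1 + 13·3 + 7·5 + 3·1 = 119
  Plan 7: 8·4 + 2·2 + 13·2 + 7·4 + 3·0 = 90
  Plan 2: 8·1 + 2·0 + 13·5 + 7·2 + 3·5 = 102
  Plan 9: 8·2 + 2·3 + 13·0 + 7·1 + 3·2 = 35
  Plan 3: 8·3 + 2·5 + 13·4 + 7·3 + 3·3 = 116
  Plan 6: 8·0 + 2·4 + 13·1 + 7·0 + 3·4 = 33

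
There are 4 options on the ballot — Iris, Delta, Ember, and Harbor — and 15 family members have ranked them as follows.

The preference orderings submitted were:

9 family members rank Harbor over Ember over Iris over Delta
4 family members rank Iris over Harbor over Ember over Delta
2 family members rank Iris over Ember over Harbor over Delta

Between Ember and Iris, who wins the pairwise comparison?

Ember

Ballots ranking Ember above Iris: 9.
Ballots ranking Iris above Ember: 4+2 = 6.
Ember wins the head-to-head, 9–6.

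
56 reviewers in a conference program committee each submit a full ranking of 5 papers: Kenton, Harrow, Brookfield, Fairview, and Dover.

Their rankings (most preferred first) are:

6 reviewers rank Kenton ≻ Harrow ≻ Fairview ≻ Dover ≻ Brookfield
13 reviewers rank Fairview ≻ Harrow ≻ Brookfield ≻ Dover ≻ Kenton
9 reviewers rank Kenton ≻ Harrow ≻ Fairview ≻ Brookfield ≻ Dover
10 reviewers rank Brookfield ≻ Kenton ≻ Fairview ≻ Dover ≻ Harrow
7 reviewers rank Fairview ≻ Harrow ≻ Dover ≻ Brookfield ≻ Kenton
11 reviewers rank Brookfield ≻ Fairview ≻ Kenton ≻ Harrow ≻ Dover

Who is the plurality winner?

Brookfield

First-place vote totals:
  Kenton: 15
  Harrow: 0
  Brookfield: 21
  Fairview: 20
  Dover: 0
Brookfield has the most first-place votes.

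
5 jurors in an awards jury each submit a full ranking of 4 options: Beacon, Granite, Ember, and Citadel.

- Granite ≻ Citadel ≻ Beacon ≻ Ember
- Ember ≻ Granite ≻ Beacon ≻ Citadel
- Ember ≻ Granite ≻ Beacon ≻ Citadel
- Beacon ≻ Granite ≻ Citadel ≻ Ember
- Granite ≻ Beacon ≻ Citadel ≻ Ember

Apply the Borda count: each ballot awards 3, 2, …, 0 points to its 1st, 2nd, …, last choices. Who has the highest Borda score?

Granite

Borda scores:
  Beacon: 1 + 1 + 1 + 3 + 2 = 8
  Granite: 3 + 2 + 2 + 2 + 3 = 12
  Ember: 0 + 3 + 3 + 0 + 0 = 6
  Citadel: 2 + 0 + 0 + 1 + 1 = 4
Granite has the highest total.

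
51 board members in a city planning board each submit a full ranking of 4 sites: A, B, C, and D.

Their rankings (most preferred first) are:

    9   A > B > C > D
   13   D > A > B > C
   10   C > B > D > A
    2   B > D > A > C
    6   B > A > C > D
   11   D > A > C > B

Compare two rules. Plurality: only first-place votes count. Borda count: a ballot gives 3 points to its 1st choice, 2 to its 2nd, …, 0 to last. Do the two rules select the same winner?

Plurality first-place counts: A 9, B 8, C 10, D 24 → D.
Borda totals: A 89, B 75, C 56, D 86 → A.
The two rules disagree: plurality picks D, Borda picks A.

No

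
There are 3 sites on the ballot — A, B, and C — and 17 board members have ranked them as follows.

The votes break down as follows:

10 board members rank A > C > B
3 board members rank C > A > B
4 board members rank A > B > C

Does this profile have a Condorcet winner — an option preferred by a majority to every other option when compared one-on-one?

Head-to-head results (17 voters total):
A vs B: A wins 17–0.
A vs C: A wins 14–3.
B vs C: C wins 13–4.
A beats each rival — B (17–0), C (14–3) — so A is the Condorcet winner.

Yes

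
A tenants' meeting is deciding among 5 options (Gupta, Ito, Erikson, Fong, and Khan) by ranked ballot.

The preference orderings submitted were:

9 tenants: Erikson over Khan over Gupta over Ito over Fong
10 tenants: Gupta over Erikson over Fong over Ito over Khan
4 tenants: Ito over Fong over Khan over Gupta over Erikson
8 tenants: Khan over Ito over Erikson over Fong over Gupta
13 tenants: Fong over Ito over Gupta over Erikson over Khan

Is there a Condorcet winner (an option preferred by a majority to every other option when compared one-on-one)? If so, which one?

There is no Condorcet winner

Head-to-head results (44 voters total):
Gupta vs Ito: Ito wins 25–19.
Gupta vs Erikson: Gupta wins 27–17.
Gupta vs Fong: Fong wins 25–19.
Gupta vs Khan: Gupta wins 23–21.
Ito vs Erikson: Ito wins 25–19.
Ito vs Fong: Fong wins 23–21.
Ito vs Khan: Ito wins 27–17.
Erikson vs Fong: Erikson wins 27–17.
Erikson vs Khan: Erikson wins 32–12.
Fong vs Khan: Fong wins 27–17.
No candidate beats all others: Gupta beats Erikson beats Fong beats Gupta, a majority cycle.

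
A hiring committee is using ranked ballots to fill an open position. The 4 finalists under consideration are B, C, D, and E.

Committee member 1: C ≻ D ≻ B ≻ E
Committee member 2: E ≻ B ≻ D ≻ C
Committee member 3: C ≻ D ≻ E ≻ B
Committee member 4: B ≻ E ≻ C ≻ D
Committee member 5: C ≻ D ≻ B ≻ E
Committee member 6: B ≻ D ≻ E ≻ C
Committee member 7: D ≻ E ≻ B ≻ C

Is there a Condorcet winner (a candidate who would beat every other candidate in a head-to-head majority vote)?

No

Head-to-head results (7 voters total):
B vs C: B wins 4–3.
B vs D: D wins 4–3.
B vs E: B wins 4–3.
C vs D: C wins 4–3.
C vs E: E wins 4–3.
D vs E: D wins 5–2.
No candidate beats all others: B beats C beats D beats B, a majority cycle.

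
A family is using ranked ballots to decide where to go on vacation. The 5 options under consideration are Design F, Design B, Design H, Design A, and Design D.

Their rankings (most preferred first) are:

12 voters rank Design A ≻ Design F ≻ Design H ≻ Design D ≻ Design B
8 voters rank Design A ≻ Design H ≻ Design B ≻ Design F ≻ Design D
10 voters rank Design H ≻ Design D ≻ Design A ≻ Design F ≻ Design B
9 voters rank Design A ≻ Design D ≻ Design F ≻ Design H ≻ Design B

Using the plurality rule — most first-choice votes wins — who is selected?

Design A

First-place vote totals:
  Design F: 0
  Design B: 0
  Design H: 10
  Design A: 29
  Design D: 0
Design A has the most first-place votes.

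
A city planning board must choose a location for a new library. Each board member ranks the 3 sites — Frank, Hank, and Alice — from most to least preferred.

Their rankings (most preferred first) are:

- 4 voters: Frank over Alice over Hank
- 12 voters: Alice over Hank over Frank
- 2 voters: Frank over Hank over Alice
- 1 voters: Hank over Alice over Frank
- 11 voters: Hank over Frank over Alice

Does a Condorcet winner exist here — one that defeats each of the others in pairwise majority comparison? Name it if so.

Head-to-head results (30 voters total):
Frank vs Hank: Hank wins 24–6.
Frank vs Alice: Frank wins 17–13.
Hank vs Alice: Alice wins 16–14.
No candidate beats all others: Frank beats Alice beats Hank beats Frank, a majority cycle.

None — there is no Condorcet winner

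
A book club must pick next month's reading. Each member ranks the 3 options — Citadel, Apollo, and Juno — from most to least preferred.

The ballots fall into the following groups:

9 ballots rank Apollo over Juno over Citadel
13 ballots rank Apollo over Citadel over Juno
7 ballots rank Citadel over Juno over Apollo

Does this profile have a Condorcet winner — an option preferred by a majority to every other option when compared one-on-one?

Yes

Head-to-head results (29 voters total):
Citadel vs Apollo: Apollo wins 22–7.
Citadel vs Juno: Citadel wins 20–9.
Apollo vs Juno: Apollo wins 22–7.
Apollo beats each rival — Citadel (22–7), Juno (22–7) — so Apollo is the Condorcet winner.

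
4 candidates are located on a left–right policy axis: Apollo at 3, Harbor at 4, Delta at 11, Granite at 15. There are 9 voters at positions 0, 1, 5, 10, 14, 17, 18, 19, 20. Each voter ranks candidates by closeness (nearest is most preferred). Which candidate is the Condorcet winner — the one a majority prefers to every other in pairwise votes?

Granite

With single-peaked preferences on a line, the Condorcet winner is the candidate closest to the median voter.
The median voter (position 14) is closest to Granite at 15.
Check: Granite vs Delta — voters closer to Granite: 5 of 9.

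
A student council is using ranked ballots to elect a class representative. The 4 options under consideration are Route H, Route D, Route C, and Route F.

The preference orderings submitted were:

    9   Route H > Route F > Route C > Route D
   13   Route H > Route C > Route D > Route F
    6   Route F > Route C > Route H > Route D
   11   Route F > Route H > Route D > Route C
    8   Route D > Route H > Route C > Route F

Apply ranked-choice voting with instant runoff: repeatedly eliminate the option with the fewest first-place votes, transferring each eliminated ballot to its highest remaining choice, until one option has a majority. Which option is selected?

Round 1: Route H 22, Route F 17, Route D 8, Route C 0. Route C has the fewest and is eliminated.
Round 2: Route H 22, Route F 17, Route D 8. Route D has the fewest and is eliminated.
Round 3: Route H 30, Route F 17. Route H has a majority.

Route H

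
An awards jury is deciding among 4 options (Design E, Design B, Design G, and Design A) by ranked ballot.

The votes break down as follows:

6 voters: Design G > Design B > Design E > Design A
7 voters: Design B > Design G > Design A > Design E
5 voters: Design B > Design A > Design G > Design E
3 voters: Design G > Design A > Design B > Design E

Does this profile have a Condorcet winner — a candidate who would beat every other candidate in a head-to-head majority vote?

Yes

Head-to-head results (21 voters total):
Design E vs Design B: Design B wins 21–0.
Design E vs Design G: Design G wins 21–0.
Design E vs Design A: Design A wins 15–6.
Design B vs Design G: Design B wins 12–9.
Design B vs Design A: Design B wins 18–3.
Design G vs Design A: Design G wins 16–5.
Design B beats each rival — Design E (21–0), Design G (12–9), Design A (18–3) — so Design B is the Condorcet winner.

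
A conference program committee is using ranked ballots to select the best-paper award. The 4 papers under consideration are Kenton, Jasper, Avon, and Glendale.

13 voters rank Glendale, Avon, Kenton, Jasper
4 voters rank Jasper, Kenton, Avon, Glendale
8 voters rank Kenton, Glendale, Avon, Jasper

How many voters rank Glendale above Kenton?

13

Ballots ranking Glendale above Kenton: 13.
Ballots ranking Kenton above Glendale: 4+8 = 12.
So 13 of 25 voters prefer Glendale to Kenton.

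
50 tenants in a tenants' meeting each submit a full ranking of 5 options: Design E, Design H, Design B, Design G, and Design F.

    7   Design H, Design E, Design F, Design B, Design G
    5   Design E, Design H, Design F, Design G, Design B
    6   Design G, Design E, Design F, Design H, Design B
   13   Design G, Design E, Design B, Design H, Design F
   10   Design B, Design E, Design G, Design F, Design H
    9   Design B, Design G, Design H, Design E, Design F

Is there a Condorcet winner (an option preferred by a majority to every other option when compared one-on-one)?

No

Head-to-head results (50 voters total):
Design E vs Design H: Design E wins 34–16.
Design E vs Design B: Design E wins 31–19.
Design E vs Design G: Design G wins 28–22.
Design E vs Design F: Design E wins 50–0.
Design H vs Design B: Design B wins 32–18.
Design H vs Design G: Design G wins 38–12.
Design H vs Design F: Design H wins 34–16.
Design B vs Design G: Design B wins 26–24.
Design B vs Design F: Design B wins 32–18.
Design G vs Design F: Design G wins 38–12.
No candidate beats all others: Design E beats Design B beats Design G beats Design E, a majority cycle.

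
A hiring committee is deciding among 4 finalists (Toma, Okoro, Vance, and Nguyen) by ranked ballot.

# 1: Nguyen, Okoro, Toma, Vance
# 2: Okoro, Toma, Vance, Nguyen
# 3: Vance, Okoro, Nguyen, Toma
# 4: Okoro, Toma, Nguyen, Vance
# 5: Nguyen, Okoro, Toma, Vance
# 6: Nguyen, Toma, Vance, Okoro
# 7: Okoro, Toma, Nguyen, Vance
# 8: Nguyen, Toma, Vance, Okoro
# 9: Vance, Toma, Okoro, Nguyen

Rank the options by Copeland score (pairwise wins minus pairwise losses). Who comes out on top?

Pairwise results:
  Toma vs Okoro: Okoro wins 6–3.
  Toma vs Vance: Toma wins 7–2.
  Toma vs Nguyen: Nguyen wins 5–4.
  Okoro vs Vance: Okoro wins 5–4.
  Okoro vs Nguyen: Okoro wins 5–4.
  Vance vs Nguyen: Nguyen wins 6–3.
Copeland scores (wins − losses):
  Toma: 1 − 2 = -1
  Okoro: 3 − 0 = 3
  Vance: 0 − 3 = -3
  Nguyen: 2 − 1 = 1
Okoro has the best Copeland score.

Okoro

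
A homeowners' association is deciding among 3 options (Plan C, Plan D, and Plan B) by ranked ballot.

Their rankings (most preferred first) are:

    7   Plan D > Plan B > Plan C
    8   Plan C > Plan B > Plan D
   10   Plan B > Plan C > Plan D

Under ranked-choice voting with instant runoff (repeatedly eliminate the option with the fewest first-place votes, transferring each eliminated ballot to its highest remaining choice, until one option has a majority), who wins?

Plan B

Round 1: Plan B 10, Plan C 8, Plan D 7. Plan D has the fewest and is eliminated.
Round 2: Plan B 17, Plan C 8. Plan B has a majority.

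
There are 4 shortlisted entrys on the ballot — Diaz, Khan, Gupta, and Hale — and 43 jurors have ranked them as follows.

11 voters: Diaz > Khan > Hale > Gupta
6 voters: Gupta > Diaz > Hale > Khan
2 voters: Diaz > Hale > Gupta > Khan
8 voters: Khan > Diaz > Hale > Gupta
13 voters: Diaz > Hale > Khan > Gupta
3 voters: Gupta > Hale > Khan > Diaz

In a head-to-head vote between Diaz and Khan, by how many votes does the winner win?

21

Ballots ranking Diaz above Khan: 11+6+2+13 = 32.
Ballots ranking Khan above Diaz: 8+3 = 11.
Diaz wins 32–11, a margin of 21.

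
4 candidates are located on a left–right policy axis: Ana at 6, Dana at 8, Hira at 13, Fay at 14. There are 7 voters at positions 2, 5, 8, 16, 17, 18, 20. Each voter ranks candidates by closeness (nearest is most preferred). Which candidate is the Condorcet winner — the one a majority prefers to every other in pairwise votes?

With single-peaked preferences on a line, the Condorcet winner is the candidate closest to the median voter.
The median voter (position 16) is closest to Fay at 14.
Check: Fay vs Ana — voters closer to Fay: 4 of 7.

Fay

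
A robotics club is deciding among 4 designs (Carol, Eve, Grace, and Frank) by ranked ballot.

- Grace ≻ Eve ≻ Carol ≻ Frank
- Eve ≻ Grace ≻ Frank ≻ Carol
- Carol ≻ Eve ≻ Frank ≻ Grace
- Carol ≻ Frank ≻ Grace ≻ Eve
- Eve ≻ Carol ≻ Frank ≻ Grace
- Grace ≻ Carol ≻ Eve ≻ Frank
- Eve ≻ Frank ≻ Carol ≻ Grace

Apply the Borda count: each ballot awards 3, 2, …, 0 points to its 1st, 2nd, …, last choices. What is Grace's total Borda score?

9

Borda scores:
  Carol: 1 + 0 + 3 + 3 + 2 + 2 + 1 = 12
  Eve: 2 + 3 + 2 + 0 + 3 + 1 + 3 = 14
  Grace: 3 + 2 + 0 + 1 + 0 + 3 + 0 = 9
  Frank: 0 + 1 + 1 + 2 + 1 + 0 + 2 = 7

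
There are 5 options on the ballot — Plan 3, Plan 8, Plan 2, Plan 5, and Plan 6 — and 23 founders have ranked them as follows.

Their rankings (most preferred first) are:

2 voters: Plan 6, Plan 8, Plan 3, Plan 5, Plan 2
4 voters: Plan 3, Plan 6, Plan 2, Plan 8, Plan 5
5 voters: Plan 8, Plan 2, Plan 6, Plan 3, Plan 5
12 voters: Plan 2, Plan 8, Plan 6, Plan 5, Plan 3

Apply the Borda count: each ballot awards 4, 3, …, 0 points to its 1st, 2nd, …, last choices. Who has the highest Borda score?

Plan 2

Borda scores:
  Plan 3: 2·2 + 4·4 + 5·1 + 12·0 = 25
  Plan 8: 2·3 + 4·1 + 5·4 + 12·3 = 66
  Plan 2: 2·0 + 4·2 + 5·3 + 12·4 = 71
  Plan 5: 2·1 + 4·0 + 5·0 + 12·1 = 14
  Plan 6: 2·4 + 4·3 + 5·2 + 12·2 = 54
Plan 2 has the highest total.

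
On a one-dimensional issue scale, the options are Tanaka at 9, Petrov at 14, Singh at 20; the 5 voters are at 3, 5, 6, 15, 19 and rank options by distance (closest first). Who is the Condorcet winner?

Tanaka

With single-peaked preferences on a line, the Condorcet winner is the candidate closest to the median voter.
The median voter (position 6) is closest to Tanaka at 9.
Check: Tanaka vs Singh — voters closer to Tanaka: 3 of 5.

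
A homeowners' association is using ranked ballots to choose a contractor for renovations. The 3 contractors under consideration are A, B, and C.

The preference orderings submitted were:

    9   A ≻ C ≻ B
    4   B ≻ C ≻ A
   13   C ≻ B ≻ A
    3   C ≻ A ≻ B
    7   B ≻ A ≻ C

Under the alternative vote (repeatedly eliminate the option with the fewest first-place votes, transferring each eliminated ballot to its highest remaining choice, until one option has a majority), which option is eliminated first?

Round 1: C 16, B 11, A 9. A has the fewest and is eliminated.
Round 2: C 25, B 11. C has a majority.

A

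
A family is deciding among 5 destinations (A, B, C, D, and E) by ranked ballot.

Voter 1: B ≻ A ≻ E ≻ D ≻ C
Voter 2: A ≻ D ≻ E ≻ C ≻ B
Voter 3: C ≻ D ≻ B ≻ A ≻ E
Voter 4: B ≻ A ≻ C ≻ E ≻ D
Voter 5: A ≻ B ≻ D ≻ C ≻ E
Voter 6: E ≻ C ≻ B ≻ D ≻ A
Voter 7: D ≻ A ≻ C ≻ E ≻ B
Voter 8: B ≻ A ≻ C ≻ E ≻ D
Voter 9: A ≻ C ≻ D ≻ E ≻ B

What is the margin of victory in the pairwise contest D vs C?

1

Ballots ranking D above C: 4.
Ballots ranking C above D: 5.
C wins 5–4, a margin of 1.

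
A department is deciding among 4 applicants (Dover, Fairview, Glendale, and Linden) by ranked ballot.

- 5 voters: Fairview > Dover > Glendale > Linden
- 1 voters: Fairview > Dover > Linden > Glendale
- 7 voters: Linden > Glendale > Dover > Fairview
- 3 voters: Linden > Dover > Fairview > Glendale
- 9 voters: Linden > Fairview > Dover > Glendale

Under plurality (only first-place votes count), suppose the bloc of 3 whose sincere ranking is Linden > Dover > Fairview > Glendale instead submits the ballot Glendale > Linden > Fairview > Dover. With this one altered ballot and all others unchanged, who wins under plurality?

First-place totals with the altered ballot: Dover 0, Fairview 6, Glendale 3, Linden 16.
The winner is unchanged: still Linden.

Linden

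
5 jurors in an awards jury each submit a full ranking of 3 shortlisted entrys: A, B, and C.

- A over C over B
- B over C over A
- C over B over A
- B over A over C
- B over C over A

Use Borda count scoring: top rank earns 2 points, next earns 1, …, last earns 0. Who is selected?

B

Borda scores:
  A: 2 + 0 + 0 + 1 + 0 = 3
  B: 0 + 2 + 1 + 2 + 2 = 7
  C: 1 + 1 + 2 + 0 + 1 = 5
B has the highest total.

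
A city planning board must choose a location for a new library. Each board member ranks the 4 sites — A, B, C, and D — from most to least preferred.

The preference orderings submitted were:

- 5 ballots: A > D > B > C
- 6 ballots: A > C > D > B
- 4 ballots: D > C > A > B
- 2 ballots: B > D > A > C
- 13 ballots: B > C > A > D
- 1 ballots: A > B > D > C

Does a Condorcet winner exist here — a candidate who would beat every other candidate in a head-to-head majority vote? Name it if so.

There is no Condorcet winner

Head-to-head results (31 voters total):
A vs B: A wins 16–15.
A vs C: C wins 17–14.
A vs D: A wins 25–6.
B vs C: B wins 21–10.
B vs D: B wins 16–15.
C vs D: C wins 19–12.
No candidate beats all others: A beats B beats C beats A, a majority cycle.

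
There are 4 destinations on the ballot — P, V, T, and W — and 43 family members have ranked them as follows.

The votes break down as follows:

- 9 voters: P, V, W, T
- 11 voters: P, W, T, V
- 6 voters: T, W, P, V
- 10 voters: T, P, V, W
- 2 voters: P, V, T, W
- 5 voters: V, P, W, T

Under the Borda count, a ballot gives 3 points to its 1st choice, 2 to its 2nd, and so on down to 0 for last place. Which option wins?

Borda scores:
  P: 9·3 + 11·3 + 6·1 + 10·2 + 2·3 + 5·2 = 102
  V: 9·2 + 11·0 + 6·0 + 10·1 + 2·2 + 5·3 = 47
  T: 9·0 + 11·1 + 6·3 + 10·3 + 2·1 + 5·0 = 61
  W: 9·1 + 11·2 + 6·2 + 10·0 + 2·0 + 5·1 = 48
P has the highest total.

P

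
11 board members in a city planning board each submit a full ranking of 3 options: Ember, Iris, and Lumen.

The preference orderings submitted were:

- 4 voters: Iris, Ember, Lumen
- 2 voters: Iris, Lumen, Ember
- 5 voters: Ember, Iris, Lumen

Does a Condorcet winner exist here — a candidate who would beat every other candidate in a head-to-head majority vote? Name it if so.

Iris

Head-to-head results (11 voters total):
Ember vs Iris: Iris wins 6–5.
Ember vs Lumen: Ember wins 9–2.
Iris vs Lumen: Iris wins 11–0.
Iris beats each rival — Ember (6–5), Lumen (11–0) — so Iris is the Condorcet winner.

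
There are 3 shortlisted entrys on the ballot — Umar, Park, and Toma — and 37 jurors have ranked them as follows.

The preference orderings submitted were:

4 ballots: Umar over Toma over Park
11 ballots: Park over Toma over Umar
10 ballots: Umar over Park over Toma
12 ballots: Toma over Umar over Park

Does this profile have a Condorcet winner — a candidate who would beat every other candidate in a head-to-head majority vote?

Head-to-head results (37 voters total):
Umar vs Park: Umar wins 26–11.
Umar vs Toma: Toma wins 23–14.
Park vs Toma: Park wins 21–16.
No candidate beats all others: Umar beats Park beats Toma beats Umar, a majority cycle.

No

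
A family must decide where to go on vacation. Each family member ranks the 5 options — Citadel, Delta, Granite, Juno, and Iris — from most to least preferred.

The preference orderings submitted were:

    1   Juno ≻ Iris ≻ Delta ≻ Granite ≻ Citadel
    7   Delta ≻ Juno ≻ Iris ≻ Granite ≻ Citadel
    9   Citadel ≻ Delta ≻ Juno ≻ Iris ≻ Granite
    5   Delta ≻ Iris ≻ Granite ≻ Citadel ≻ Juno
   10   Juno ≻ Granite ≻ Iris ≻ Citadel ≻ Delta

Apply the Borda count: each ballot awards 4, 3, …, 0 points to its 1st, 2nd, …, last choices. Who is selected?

Borda scores:
  Citadel: 0 + 7·0 + 9·4 + 5·1 + 10·1 = 51
  Delta: 2 + 7·4 + 9·3 + 5·4 + 10·0 = 77
  Granite: 1 + 7·1 + 9·0 + 5·2 + 10·3 = 48
  Juno: 4 + 7·3 + 9·2 + 5·0 + 10·4 = 83
  Iris: 3 + 7·2 + 9·1 + 5·3 + 10·2 = 61
Juno has the highest total.

Juno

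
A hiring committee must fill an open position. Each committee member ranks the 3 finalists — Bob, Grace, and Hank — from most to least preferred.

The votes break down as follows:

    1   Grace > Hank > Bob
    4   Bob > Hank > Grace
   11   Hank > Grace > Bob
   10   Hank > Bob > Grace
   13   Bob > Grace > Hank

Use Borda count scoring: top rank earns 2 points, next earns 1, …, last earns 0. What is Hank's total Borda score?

Borda scores:
  Bob: 0 + 4·2 + 11·0 + 10·1 + 13·2 = 44
  Grace: 2 + 4·0 + 11·1 + 10·0 + 13·1 = 26
  Hank: 1 + 4·1 + 11·2 + 10·2 + 13·0 = 47

47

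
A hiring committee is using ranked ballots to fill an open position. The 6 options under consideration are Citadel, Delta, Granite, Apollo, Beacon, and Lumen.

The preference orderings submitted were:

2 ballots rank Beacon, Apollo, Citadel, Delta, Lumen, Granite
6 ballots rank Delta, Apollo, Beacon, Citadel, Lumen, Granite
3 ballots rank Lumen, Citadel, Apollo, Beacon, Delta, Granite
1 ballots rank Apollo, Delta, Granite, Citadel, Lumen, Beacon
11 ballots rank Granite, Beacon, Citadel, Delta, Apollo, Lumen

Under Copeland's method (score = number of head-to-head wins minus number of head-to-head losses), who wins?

Beacon

Pairwise results:
  Citadel vs Delta: Citadel wins 16–7.
  Citadel vs Granite: Granite wins 12–11.
  Citadel vs Apollo: Citadel wins 14–9.
  Citadel vs Beacon: Beacon wins 19–4.
  Citadel vs Lumen: Citadel wins 20–3.
  Delta vs Granite: Delta wins 12–11.
  Delta vs Apollo: Delta wins 17–6.
  Delta vs Beacon: Beacon wins 16–7.
  Delta vs Lumen: Delta wins 20–3.
  Granite vs Apollo: Apollo wins 12–11.
  Granite vs Beacon: Granite wins 12–11.
  Granite vs Lumen: Granite wins 12–11.
  Apollo vs Beacon: Beacon wins 13–10.
  Apollo vs Lumen: Apollo wins 20–3.
  Beacon vs Lumen: Beacon wins 19–4.
Copeland scores (wins − losses):
  Citadel: 3 − 2 = 1
  Delta: 3 − 2 = 1
  Granite: 3 − 2 = 1
  Apollo: 2 − 3 = -1
  Beacon: 4 − 1 = 3
  Lumen: 0 − 5 = -5
Beacon has the best Copeland score.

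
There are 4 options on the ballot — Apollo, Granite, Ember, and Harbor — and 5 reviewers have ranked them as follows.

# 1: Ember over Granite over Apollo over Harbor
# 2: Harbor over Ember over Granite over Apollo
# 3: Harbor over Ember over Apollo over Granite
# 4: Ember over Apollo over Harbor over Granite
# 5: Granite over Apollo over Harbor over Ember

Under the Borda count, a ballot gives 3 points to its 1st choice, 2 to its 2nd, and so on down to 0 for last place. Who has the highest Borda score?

Borda scores:
  Apollo: 1 + 0 + 1 + 2 + 2 = 6
  Granite: 2 + 1 + 0 + 0 + 3 = 6
  Ember: 3 + 2 + 2 + 3 + 0 = 10
  Harbor: 0 + 3 + 3 + 1 + 1 = 8
Ember has the highest total.

Ember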